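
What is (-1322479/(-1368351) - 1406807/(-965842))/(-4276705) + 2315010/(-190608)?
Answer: -218079346184774710128445/17955717719799340656648 ≈ -12.145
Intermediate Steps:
(-1322479/(-1368351) - 1406807/(-965842))/(-4276705) + 2315010/(-190608) = (-1322479*(-1/1368351) - 1406807*(-1/965842))*(-1/4276705) + 2315010*(-1/190608) = (1322479/1368351 + 1406807/965842)*(-1/4276705) - 385835/31768 = (3202311527575/1321610866542)*(-1/4276705) - 385835/31768 = -640462305515/1130427960198900822 - 385835/31768 = -218079346184774710128445/17955717719799340656648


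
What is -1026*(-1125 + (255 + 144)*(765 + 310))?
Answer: -438922800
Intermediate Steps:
-1026*(-1125 + (255 + 144)*(765 + 310)) = -1026*(-1125 + 399*1075) = -1026*(-1125 + 428925) = -1026*427800 = -438922800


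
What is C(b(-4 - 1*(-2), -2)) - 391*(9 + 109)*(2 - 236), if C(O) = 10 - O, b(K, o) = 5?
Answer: 10796297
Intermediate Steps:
C(b(-4 - 1*(-2), -2)) - 391*(9 + 109)*(2 - 236) = (10 - 1*5) - 391*(9 + 109)*(2 - 236) = (10 - 5) - 46138*(-234) = 5 - 391*(-27612) = 5 + 10796292 = 10796297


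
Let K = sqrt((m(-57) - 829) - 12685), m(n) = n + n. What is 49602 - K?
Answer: 49602 - 2*I*sqrt(3407) ≈ 49602.0 - 116.74*I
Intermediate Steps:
m(n) = 2*n
K = 2*I*sqrt(3407) (K = sqrt((2*(-57) - 829) - 12685) = sqrt((-114 - 829) - 12685) = sqrt(-943 - 12685) = sqrt(-13628) = 2*I*sqrt(3407) ≈ 116.74*I)
49602 - K = 49602 - 2*I*sqrt(3407)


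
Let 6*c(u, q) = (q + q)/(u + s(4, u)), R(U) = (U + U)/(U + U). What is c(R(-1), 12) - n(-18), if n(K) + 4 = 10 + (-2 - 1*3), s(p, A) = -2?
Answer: -5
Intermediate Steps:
R(U) = 1 (R(U) = (2*U)/((2*U)) = (2*U)*(1/(2*U)) = 1)
n(K) = 1 (n(K) = -4 + (10 + (-2 - 1*3)) = -4 + (10 + (-2 - 3)) = -4 + (10 - 5) = -4 + 5 = 1)
c(u, q) = q/(3*(-2 + u)) (c(u, q) = ((q + q)/(u - 2))/6 = ((2*q)/(-2 + u))/6 = (2*q/(-2 + u))/6 = q/(3*(-2 + u)))
c(R(-1), 12) - n(-18) = (⅓)*12/(-2 + 1) - 1*1 = (⅓)*12/(-1) - 1 = (⅓)*12*(-1) - 1 = -4 - 1 = -5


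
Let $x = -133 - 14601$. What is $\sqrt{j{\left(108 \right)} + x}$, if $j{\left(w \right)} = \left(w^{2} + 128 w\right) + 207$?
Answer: $\sqrt{10961} \approx 104.69$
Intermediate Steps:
$x = -14734$
$j{\left(w \right)} = 207 + w^{2} + 128 w$
$\sqrt{j{\left(108 \right)} + x} = \sqrt{\left(207 + 108^{2} + 128 \cdot 108\right) - 14734} = \sqrt{\left(207 + 11664 + 13824\right) - 14734} = \sqrt{25695 - 14734} = \sqrt{10961}$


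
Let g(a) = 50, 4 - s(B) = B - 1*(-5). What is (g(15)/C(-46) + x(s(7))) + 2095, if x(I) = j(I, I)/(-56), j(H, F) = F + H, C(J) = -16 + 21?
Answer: 14737/7 ≈ 2105.3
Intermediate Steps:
s(B) = -1 - B (s(B) = 4 - (B - 1*(-5)) = 4 - (B + 5) = 4 - (5 + B) = 4 + (-5 - B) = -1 - B)
C(J) = 5
x(I) = -I/28 (x(I) = (I + I)/(-56) = (2*I)*(-1/56) = -I/28)
(g(15)/C(-46) + x(s(7))) + 2095 = (50/5 - (-1 - 1*7)/28) + 2095 = (50*(⅕) - (-1 - 7)/28) + 2095 = (10 - 1/28*(-8)) + 2095 = (10 + 2/7) + 2095 = 72/7 + 2095 = 14737/7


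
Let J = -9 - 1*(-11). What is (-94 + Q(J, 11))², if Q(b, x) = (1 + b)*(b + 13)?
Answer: 2401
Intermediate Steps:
J = 2 (J = -9 + 11 = 2)
Q(b, x) = (1 + b)*(13 + b)
(-94 + Q(J, 11))² = (-94 + (13 + 2² + 14*2))² = (-94 + (13 + 4 + 28))² = (-94 + 45)² = (-49)² = 2401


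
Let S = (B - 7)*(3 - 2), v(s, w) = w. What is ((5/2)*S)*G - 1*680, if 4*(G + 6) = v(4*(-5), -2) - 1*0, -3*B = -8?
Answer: -7315/12 ≈ -609.58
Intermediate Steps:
B = 8/3 (B = -1/3*(-8) = 8/3 ≈ 2.6667)
G = -13/2 (G = -6 + (-2 - 1*0)/4 = -6 + (-2 + 0)/4 = -6 + (1/4)*(-2) = -6 - 1/2 = -13/2 ≈ -6.5000)
S = -13/3 (S = (8/3 - 7)*(3 - 2) = -13/3*1 = -13/3 ≈ -4.3333)
((5/2)*S)*G - 1*680 = ((5/2)*(-13/3))*(-13/2) - 1*680 = ((5*(1/2))*(-13/3))*(-13/2) - 680 = ((5/2)*(-13/3))*(-13/2) - 680 = -65/6*(-13/2) - 680 = 845/12 - 680 = -7315/12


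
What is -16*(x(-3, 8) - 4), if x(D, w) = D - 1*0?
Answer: 112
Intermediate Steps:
x(D, w) = D (x(D, w) = D + 0 = D)
-16*(x(-3, 8) - 4) = -16*(-3 - 4) = -16*(-7) = 112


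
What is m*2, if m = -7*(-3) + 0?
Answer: 42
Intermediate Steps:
m = 21 (m = 21 + 0 = 21)
m*2 = 21*2 = 42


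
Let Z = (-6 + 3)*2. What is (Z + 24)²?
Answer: 324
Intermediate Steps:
Z = -6 (Z = -3*2 = -6)
(Z + 24)² = (-6 + 24)² = 18² = 324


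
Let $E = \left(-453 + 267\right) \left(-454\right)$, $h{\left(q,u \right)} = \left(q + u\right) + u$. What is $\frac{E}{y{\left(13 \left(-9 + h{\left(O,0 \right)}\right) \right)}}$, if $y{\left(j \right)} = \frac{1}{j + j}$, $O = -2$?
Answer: $-24150984$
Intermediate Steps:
$h{\left(q,u \right)} = q + 2 u$
$E = 84444$ ($E = \left(-186\right) \left(-454\right) = 84444$)
$y{\left(j \right)} = \frac{1}{2 j}$
$\frac{E}{y{\left(13 \left(-9 + h{\left(O,0 \right)}\right) \right)}} = \frac{84444}{\frac{1}{2} \frac{1}{13 \left(-9 + \left(-2 + 2 \cdot 0\right)\right)}} = \frac{84444}{\frac{1}{2} \frac{1}{13 \left(-9 + \left(-2 + 0\right)\right)}} = \frac{84444}{\frac{1}{2} \frac{1}{13 \left(-9 - 2\right)}} = \frac{84444}{\frac{1}{2} \frac{1}{13 \left(-11\right)}} = \frac{84444}{\frac{1}{2} \frac{1}{-143}} = \frac{84444}{\frac{1}{2} \left(- \frac{1}{143}\right)} = \frac{84444}{- \frac{1}{286}} = 84444 \left(-286\right) = -24150984$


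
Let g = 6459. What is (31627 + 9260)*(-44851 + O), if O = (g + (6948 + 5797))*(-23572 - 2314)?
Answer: -20327364360765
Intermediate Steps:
O = -497114744 (O = (6459 + (6948 + 5797))*(-23572 - 2314) = (6459 + 12745)*(-25886) = 19204*(-25886) = -497114744)
(31627 + 9260)*(-44851 + O) = (31627 + 9260)*(-44851 - 497114744) = 40887*(-497159595) = -20327364360765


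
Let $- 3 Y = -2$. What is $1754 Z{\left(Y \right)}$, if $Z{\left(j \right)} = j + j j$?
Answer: $\frac{17540}{9} \approx 1948.9$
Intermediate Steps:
$Y = \frac{2}{3}$ ($Y = \left(- \frac{1}{3}\right) \left(-2\right) = \frac{2}{3} \approx 0.66667$)
$Z{\left(j \right)} = j + j^{2}$
$1754 Z{\left(Y \right)} = 1754 \frac{2 \left(1 + \frac{2}{3}\right)}{3} = 1754 \cdot \frac{2}{3} \cdot \frac{5}{3} = 1754 \cdot \frac{10}{9} = \frac{17540}{9}$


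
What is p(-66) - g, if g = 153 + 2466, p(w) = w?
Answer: -2685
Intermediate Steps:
g = 2619
p(-66) - g = -66 - 1*2619 = -66 - 2619 = -2685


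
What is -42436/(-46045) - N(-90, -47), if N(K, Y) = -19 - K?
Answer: -3226759/46045 ≈ -70.078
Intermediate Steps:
-42436/(-46045) - N(-90, -47) = -42436/(-46045) - (-19 - 1*(-90)) = -42436*(-1/46045) - (-19 + 90) = 42436/46045 - 1*71 = 42436/46045 - 71 = -3226759/46045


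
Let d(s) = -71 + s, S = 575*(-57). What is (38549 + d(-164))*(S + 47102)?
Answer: 548924678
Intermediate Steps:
S = -32775
(38549 + d(-164))*(S + 47102) = (38549 + (-71 - 164))*(-32775 + 47102) = (38549 - 235)*14327 = 38314*14327 = 548924678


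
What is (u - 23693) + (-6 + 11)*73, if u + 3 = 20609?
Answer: -2722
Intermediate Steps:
u = 20606 (u = -3 + 20609 = 20606)
(u - 23693) + (-6 + 11)*73 = (20606 - 23693) + (-6 + 11)*73 = -3087 + 5*73 = -3087 + 365 = -2722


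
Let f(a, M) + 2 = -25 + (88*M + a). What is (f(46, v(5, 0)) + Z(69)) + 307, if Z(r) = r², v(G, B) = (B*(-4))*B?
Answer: 5087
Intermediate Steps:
v(G, B) = -4*B² (v(G, B) = (-4*B)*B = -4*B²)
f(a, M) = -27 + a + 88*M (f(a, M) = -2 + (-25 + (88*M + a)) = -2 + (-25 + (a + 88*M)) = -2 + (-25 + a + 88*M) = -27 + a + 88*M)
(f(46, v(5, 0)) + Z(69)) + 307 = ((-27 + 46 + 88*(-4*0²)) + 69²) + 307 = ((-27 + 46 + 88*(-4*0)) + 4761) + 307 = ((-27 + 46 + 88*0) + 4761) + 307 = ((-27 + 46 + 0) + 4761) + 307 = (19 + 4761) + 307 = 4780 + 307 = 5087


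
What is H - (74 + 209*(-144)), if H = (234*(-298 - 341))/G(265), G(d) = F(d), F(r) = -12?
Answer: 84965/2 ≈ 42483.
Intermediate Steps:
G(d) = -12
H = 24921/2 (H = (234*(-298 - 341))/(-12) = (234*(-639))*(-1/12) = -149526*(-1/12) = 24921/2 ≈ 12461.)
H - (74 + 209*(-144)) = 24921/2 - (74 + 209*(-144)) = 24921/2 - (74 - 30096) = 24921/2 - 1*(-30022) = 24921/2 + 30022 = 84965/2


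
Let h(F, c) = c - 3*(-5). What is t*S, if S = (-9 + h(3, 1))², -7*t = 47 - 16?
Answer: -217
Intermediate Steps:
t = -31/7 (t = -(47 - 16)/7 = -⅐*31 = -31/7 ≈ -4.4286)
h(F, c) = 15 + c (h(F, c) = c + 15 = 15 + c)
S = 49 (S = (-9 + (15 + 1))² = (-9 + 16)² = 7² = 49)
t*S = -31/7*49 = -217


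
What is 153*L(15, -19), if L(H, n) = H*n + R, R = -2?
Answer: -43911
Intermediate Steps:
L(H, n) = -2 + H*n (L(H, n) = H*n - 2 = -2 + H*n)
153*L(15, -19) = 153*(-2 + 15*(-19)) = 153*(-2 - 285) = 153*(-287) = -43911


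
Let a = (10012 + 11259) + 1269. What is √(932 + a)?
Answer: 12*√163 ≈ 153.21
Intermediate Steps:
a = 22540 (a = 21271 + 1269 = 22540)
√(932 + a) = √(932 + 22540) = √23472 = 12*√163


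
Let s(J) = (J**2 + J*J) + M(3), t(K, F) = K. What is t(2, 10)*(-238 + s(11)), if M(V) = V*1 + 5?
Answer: 24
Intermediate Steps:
M(V) = 5 + V (M(V) = V + 5 = 5 + V)
s(J) = 8 + 2*J**2 (s(J) = (J**2 + J*J) + (5 + 3) = (J**2 + J**2) + 8 = 2*J**2 + 8 = 8 + 2*J**2)
t(2, 10)*(-238 + s(11)) = 2*(-238 + (8 + 2*11**2)) = 2*(-238 + (8 + 2*121)) = 2*(-238 + (8 + 242)) = 2*(-238 + 250) = 2*12 = 24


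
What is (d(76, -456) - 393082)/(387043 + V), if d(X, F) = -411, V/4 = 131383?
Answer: -393493/912575 ≈ -0.43119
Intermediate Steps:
V = 525532 (V = 4*131383 = 525532)
(d(76, -456) - 393082)/(387043 + V) = (-411 - 393082)/(387043 + 525532) = -393493/912575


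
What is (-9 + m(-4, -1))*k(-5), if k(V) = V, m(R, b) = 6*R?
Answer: 165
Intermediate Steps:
(-9 + m(-4, -1))*k(-5) = (-9 + 6*(-4))*(-5) = (-9 - 24)*(-5) = -33*(-5) = 165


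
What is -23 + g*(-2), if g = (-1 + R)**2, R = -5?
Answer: -95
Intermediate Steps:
g = 36 (g = (-1 - 5)**2 = (-6)**2 = 36)
-23 + g*(-2) = -23 + 36*(-2) = -23 - 72 = -95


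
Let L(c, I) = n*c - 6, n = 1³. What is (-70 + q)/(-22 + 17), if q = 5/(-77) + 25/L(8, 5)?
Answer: 1773/154 ≈ 11.513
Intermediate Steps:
n = 1
L(c, I) = -6 + c (L(c, I) = 1*c - 6 = c - 6 = -6 + c)
q = 1915/154 (q = 5/(-77) + 25/(-6 + 8) = 5*(-1/77) + 25/2 = -5/77 + 25*(½) = -5/77 + 25/2 = 1915/154 ≈ 12.435)
(-70 + q)/(-22 + 17) = (-70 + 1915/154)/(-22 + 17) = -8865/154/(-5) = -⅕*(-8865/154) = 1773/154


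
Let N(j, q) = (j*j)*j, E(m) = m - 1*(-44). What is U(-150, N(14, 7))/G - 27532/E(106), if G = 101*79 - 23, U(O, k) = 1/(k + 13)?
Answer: -100650989999/548367300 ≈ -183.55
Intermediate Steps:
E(m) = 44 + m (E(m) = m + 44 = 44 + m)
N(j, q) = j³ (N(j, q) = j²*j = j³)
U(O, k) = 1/(13 + k)
G = 7956 (G = 7979 - 23 = 7956)
U(-150, N(14, 7))/G - 27532/E(106) = 1/((13 + 14³)*7956) - 27532/(44 + 106) = (1/7956)/(13 + 2744) - 27532/150 = (1/7956)/2757 - 27532*1/150 = (1/2757)*(1/7956) - 13766/75 = 1/21934692 - 13766/75 = -100650989999/548367300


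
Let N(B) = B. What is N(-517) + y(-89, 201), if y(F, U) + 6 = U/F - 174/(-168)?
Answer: -1306363/2492 ≈ -524.22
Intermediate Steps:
y(F, U) = -139/28 + U/F (y(F, U) = -6 + (U/F - 174/(-168)) = -6 + (U/F - 174*(-1/168)) = -6 + (U/F + 29/28) = -6 + (29/28 + U/F) = -139/28 + U/F)
N(-517) + y(-89, 201) = -517 + (-139/28 + 201/(-89)) = -517 + (-139/28 + 201*(-1/89)) = -517 + (-139/28 - 201/89) = -517 - 17999/2492 = -1306363/2492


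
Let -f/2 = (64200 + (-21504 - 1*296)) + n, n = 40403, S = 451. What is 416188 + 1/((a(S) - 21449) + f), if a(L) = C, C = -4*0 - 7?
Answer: 77852959655/187062 ≈ 4.1619e+5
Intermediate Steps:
C = -7 (C = 0 - 7 = -7)
a(L) = -7
f = -165606 (f = -2*((64200 + (-21504 - 1*296)) + 40403) = -2*((64200 + (-21504 - 296)) + 40403) = -2*((64200 - 21800) + 40403) = -2*(42400 + 40403) = -2*82803 = -165606)
416188 + 1/((a(S) - 21449) + f) = 416188 + 1/((-7 - 21449) - 165606) = 416188 + 1/(-21456 - 165606) = 416188 + 1/(-187062) = 416188 - 1/187062 = 77852959655/187062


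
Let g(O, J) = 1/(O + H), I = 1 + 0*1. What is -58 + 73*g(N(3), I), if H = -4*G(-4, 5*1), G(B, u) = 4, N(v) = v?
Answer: -827/13 ≈ -63.615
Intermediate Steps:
I = 1 (I = 1 + 0 = 1)
H = -16 (H = -4*4 = -16)
g(O, J) = 1/(-16 + O) (g(O, J) = 1/(O - 16) = 1/(-16 + O))
-58 + 73*g(N(3), I) = -58 + 73/(-16 + 3) = -58 + 73/(-13) = -58 + 73*(-1/13) = -58 - 73/13 = -827/13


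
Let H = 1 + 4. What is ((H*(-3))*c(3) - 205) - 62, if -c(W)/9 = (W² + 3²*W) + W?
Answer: 4998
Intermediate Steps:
c(W) = -90*W - 9*W² (c(W) = -9*((W² + 3²*W) + W) = -9*((W² + 9*W) + W) = -9*(W² + 10*W) = -90*W - 9*W²)
H = 5
((H*(-3))*c(3) - 205) - 62 = ((5*(-3))*(-9*3*(10 + 3)) - 205) - 62 = (-(-135)*3*13 - 205) - 62 = (-15*(-351) - 205) - 62 = (5265 - 205) - 62 = 5060 - 62 = 4998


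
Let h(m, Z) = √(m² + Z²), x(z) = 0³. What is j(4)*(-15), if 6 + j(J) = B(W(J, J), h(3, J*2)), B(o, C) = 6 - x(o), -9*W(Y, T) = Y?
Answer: 0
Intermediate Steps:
x(z) = 0
W(Y, T) = -Y/9
h(m, Z) = √(Z² + m²)
B(o, C) = 6 (B(o, C) = 6 - 1*0 = 6 + 0 = 6)
j(J) = 0 (j(J) = -6 + 6 = 0)
j(4)*(-15) = 0*(-15) = 0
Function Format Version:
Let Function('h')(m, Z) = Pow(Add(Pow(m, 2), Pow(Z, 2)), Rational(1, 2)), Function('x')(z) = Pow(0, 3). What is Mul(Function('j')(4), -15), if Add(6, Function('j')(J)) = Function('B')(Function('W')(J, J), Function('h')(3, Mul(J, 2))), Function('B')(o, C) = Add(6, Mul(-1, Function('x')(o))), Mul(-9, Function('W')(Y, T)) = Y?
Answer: 0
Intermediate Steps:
Function('x')(z) = 0
Function('W')(Y, T) = Mul(Rational(-1, 9), Y)
Function('h')(m, Z) = Pow(Add(Pow(Z, 2), Pow(m, 2)), Rational(1, 2))
Function('B')(o, C) = 6 (Function('B')(o, C) = Add(6, Mul(-1, 0)) = Add(6, 0) = 6)
Function('j')(J) = 0 (Function('j')(J) = Add(-6, 6) = 0)
Mul(Function('j')(4), -15) = Mul(0, -15) = 0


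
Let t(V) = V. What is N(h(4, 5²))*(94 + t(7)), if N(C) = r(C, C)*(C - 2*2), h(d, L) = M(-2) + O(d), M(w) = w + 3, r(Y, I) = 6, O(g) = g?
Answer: 606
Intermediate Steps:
M(w) = 3 + w
h(d, L) = 1 + d (h(d, L) = (3 - 2) + d = 1 + d)
N(C) = -24 + 6*C (N(C) = 6*(C - 2*2) = 6*(C - 4) = 6*(-4 + C) = -24 + 6*C)
N(h(4, 5²))*(94 + t(7)) = (-24 + 6*(1 + 4))*(94 + 7) = (-24 + 6*5)*101 = (-24 + 30)*101 = 6*101 = 606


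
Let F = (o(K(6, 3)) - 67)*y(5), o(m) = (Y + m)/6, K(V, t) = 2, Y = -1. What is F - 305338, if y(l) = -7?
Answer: -1829221/6 ≈ -3.0487e+5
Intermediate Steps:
o(m) = -1/6 + m/6 (o(m) = (-1 + m)/6 = -1/6 + m/6)
F = 2807/6 (F = ((-1/6 + (1/6)*2) - 67)*(-7) = ((-1/6 + 1/3) - 67)*(-7) = (1/6 - 67)*(-7) = -401/6*(-7) = 2807/6 ≈ 467.83)
F - 305338 = 2807/6 - 305338 = -1829221/6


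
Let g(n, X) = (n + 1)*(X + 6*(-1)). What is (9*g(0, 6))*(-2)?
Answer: 0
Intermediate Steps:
g(n, X) = (1 + n)*(-6 + X) (g(n, X) = (1 + n)*(X - 6) = (1 + n)*(-6 + X))
(9*g(0, 6))*(-2) = (9*(-6 + 6 - 6*0 + 6*0))*(-2) = (9*(-6 + 6 + 0 + 0))*(-2) = (9*0)*(-2) = 0*(-2) = 0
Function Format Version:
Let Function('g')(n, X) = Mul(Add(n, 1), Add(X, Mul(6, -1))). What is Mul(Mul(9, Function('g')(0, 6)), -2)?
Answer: 0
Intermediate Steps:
Function('g')(n, X) = Mul(Add(1, n), Add(-6, X)) (Function('g')(n, X) = Mul(Add(1, n), Add(X, -6)) = Mul(Add(1, n), Add(-6, X)))
Mul(Mul(9, Function('g')(0, 6)), -2) = Mul(Mul(9, Add(-6, 6, Mul(-6, 0), Mul(6, 0))), -2) = Mul(Mul(9, Add(-6, 6, 0, 0)), -2) = Mul(Mul(9, 0), -2) = Mul(0, -2) = 0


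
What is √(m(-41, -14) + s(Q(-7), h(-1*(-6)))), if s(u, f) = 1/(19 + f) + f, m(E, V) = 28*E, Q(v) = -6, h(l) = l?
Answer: I*√28549/5 ≈ 33.793*I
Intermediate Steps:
s(u, f) = f + 1/(19 + f)
√(m(-41, -14) + s(Q(-7), h(-1*(-6)))) = √(28*(-41) + (1 + (-1*(-6))² + 19*(-1*(-6)))/(19 - 1*(-6))) = √(-1148 + (1 + 6² + 19*6)/(19 + 6)) = √(-1148 + (1 + 36 + 114)/25) = √(-1148 + (1/25)*151) = √(-1148 + 151/25) = √(-28549/25) = I*√28549/5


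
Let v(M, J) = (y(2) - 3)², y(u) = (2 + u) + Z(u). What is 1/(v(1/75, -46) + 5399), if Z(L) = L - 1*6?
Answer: 1/5408 ≈ 0.00018491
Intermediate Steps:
Z(L) = -6 + L (Z(L) = L - 6 = -6 + L)
y(u) = -4 + 2*u (y(u) = (2 + u) + (-6 + u) = -4 + 2*u)
v(M, J) = 9 (v(M, J) = ((-4 + 2*2) - 3)² = ((-4 + 4) - 3)² = (0 - 3)² = (-3)² = 9)
1/(v(1/75, -46) + 5399) = 1/(9 + 5399) = 1/5408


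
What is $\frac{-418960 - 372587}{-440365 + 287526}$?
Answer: $\frac{791547}{152839} \approx 5.179$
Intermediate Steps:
$\frac{-418960 - 372587}{-440365 + 287526} = \frac{-418960 - 372587}{-152839} = \left(-791547\right) \left(- \frac{1}{152839}\right) = \frac{791547}{152839}$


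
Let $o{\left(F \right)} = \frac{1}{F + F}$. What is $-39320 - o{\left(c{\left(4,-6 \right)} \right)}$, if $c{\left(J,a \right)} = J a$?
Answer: $- \frac{1887359}{48} \approx -39320.0$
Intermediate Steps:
$o{\left(F \right)} = \frac{1}{2 F}$
$-39320 - o{\left(c{\left(4,-6 \right)} \right)} = -39320 - \frac{1}{2 \cdot 4 \left(-6\right)} = -39320 - \frac{1}{2 \left(-24\right)} = -39320 - \frac{1}{2} \left(- \frac{1}{24}\right) = -39320 - - \frac{1}{48} = -39320 + \frac{1}{48} = - \frac{1887359}{48}$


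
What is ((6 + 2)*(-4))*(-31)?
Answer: 992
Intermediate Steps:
((6 + 2)*(-4))*(-31) = (8*(-4))*(-31) = -32*(-31) = 992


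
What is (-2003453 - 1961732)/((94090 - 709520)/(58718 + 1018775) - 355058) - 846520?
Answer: -323851529336235275/382573125024 ≈ -8.4651e+5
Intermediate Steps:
(-2003453 - 1961732)/((94090 - 709520)/(58718 + 1018775) - 355058) - 846520 = -3965185/(-615430/1077493 - 355058) - 846520 = -3965185/(-382573125024/1077493) - 846520 = -3965185*(-1077493/382573125024) - 846520 = 4272459081205/382573125024 - 846520 = -323851529336235275/382573125024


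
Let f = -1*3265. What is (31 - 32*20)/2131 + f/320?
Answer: -1430519/136384 ≈ -10.489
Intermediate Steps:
f = -3265
(31 - 32*20)/2131 + f/320 = (31 - 32*20)/2131 - 3265/320 = (31 - 640)*(1/2131) - 3265*1/320 = -609*1/2131 - 653/64 = -609/2131 - 653/64 = -1430519/136384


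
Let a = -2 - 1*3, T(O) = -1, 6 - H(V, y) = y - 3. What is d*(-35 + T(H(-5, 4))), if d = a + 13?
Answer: -288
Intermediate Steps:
H(V, y) = 9 - y (H(V, y) = 6 - (y - 3) = 6 - (-3 + y) = 6 + (3 - y) = 9 - y)
a = -5 (a = -2 - 3 = -5)
d = 8 (d = -5 + 13 = 8)
d*(-35 + T(H(-5, 4))) = 8*(-35 - 1) = 8*(-36) = -288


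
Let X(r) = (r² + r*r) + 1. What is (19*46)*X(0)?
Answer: 874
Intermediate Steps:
X(r) = 1 + 2*r² (X(r) = (r² + r²) + 1 = 2*r² + 1 = 1 + 2*r²)
(19*46)*X(0) = (19*46)*(1 + 2*0²) = 874*(1 + 2*0) = 874*(1 + 0) = 874*1 = 874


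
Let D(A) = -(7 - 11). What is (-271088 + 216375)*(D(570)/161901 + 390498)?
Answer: -3459066199816526/161901 ≈ -2.1365e+10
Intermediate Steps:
D(A) = 4 (D(A) = -1*(-4) = 4)
(-271088 + 216375)*(D(570)/161901 + 390498) = (-271088 + 216375)*(4/161901 + 390498) = -54713*(4*(1/161901) + 390498) = -54713*(4/161901 + 390498) = -54713*63222016702/161901 = -3459066199816526/161901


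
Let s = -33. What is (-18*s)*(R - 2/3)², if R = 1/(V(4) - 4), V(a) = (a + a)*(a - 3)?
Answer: 825/8 ≈ 103.13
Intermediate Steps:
V(a) = 2*a*(-3 + a) (V(a) = (2*a)*(-3 + a) = 2*a*(-3 + a))
R = ¼ (R = 1/(2*4*(-3 + 4) - 4) = 1/(2*4*1 - 4) = 1/(8 - 4) = 1/4 = ¼ ≈ 0.25000)
(-18*s)*(R - 2/3)² = (-18*(-33))*(¼ - 2/3)² = 594*(¼ - 2*⅓)² = 594*(¼ - ⅔)² = 594*(-5/12)² = 594*(25/144) = 825/8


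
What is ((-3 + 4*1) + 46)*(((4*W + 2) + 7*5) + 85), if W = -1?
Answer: 5546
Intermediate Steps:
((-3 + 4*1) + 46)*(((4*W + 2) + 7*5) + 85) = ((-3 + 4*1) + 46)*(((4*(-1) + 2) + 7*5) + 85) = ((-3 + 4) + 46)*(((-4 + 2) + 35) + 85) = (1 + 46)*((-2 + 35) + 85) = 47*(33 + 85) = 47*118 = 5546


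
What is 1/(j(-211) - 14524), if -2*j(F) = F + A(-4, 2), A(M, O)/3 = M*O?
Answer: -2/28813 ≈ -6.9413e-5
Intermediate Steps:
A(M, O) = 3*M*O (A(M, O) = 3*(M*O) = 3*M*O)
j(F) = 12 - F/2 (j(F) = -(F + 3*(-4)*2)/2 = -(F - 24)/2 = -(-24 + F)/2 = 12 - F/2)
1/(j(-211) - 14524) = 1/((12 - ½*(-211)) - 14524) = 1/((12 + 211/2) - 14524) = 1/(235/2 - 14524) = 1/(-28813/2) = -2/28813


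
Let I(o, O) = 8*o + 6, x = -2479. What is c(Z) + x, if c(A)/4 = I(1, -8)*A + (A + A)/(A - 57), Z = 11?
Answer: -42893/23 ≈ -1864.9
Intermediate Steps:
I(o, O) = 6 + 8*o
c(A) = 56*A + 8*A/(-57 + A) (c(A) = 4*((6 + 8*1)*A + (A + A)/(A - 57)) = 4*((6 + 8)*A + (2*A)/(-57 + A)) = 4*(14*A + 2*A/(-57 + A)) = 56*A + 8*A/(-57 + A))
c(Z) + x = 8*11*(-398 + 7*11)/(-57 + 11) - 2479 = 8*11*(-398 + 77)/(-46) - 2479 = 8*11*(-1/46)*(-321) - 2479 = 14124/23 - 2479 = -42893/23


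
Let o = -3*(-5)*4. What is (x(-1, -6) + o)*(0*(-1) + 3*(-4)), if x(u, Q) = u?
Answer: -708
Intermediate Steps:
o = 60 (o = 15*4 = 60)
(x(-1, -6) + o)*(0*(-1) + 3*(-4)) = (-1 + 60)*(0*(-1) + 3*(-4)) = 59*(0 - 12) = 59*(-12) = -708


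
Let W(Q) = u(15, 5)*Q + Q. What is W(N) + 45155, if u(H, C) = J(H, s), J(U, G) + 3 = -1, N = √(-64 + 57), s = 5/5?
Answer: 45155 - 3*I*√7 ≈ 45155.0 - 7.9373*I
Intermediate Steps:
s = 1 (s = 5*(⅕) = 1)
N = I*√7 (N = √(-7) = I*√7 ≈ 2.6458*I)
J(U, G) = -4 (J(U, G) = -3 - 1 = -4)
u(H, C) = -4
W(Q) = -3*Q (W(Q) = -4*Q + Q = -3*Q)
W(N) + 45155 = -3*I*√7 + 45155 = 45155 - 3*I*√7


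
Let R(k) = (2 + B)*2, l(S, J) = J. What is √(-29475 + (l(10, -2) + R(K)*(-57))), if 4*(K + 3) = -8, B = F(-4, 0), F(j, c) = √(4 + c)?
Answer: I*√29933 ≈ 173.01*I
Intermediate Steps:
B = 2 (B = √(4 + 0) = √4 = 2)
K = -5 (K = -3 + (¼)*(-8) = -3 - 2 = -5)
R(k) = 8 (R(k) = (2 + 2)*2 = 4*2 = 8)
√(-29475 + (l(10, -2) + R(K)*(-57))) = √(-29475 + (-2 + 8*(-57))) = √(-29475 + (-2 - 456)) = √(-29475 - 458) = √(-29933) = I*√29933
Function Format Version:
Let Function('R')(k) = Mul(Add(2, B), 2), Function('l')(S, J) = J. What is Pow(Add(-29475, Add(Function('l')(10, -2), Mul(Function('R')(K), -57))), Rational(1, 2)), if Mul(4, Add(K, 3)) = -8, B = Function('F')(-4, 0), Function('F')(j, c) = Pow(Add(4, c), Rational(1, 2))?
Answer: Mul(I, Pow(29933, Rational(1, 2))) ≈ Mul(173.01, I)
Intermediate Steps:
B = 2 (B = Pow(Add(4, 0), Rational(1, 2)) = Pow(4, Rational(1, 2)) = 2)
K = -5 (K = Add(-3, Mul(Rational(1, 4), -8)) = Add(-3, -2) = -5)
Function('R')(k) = 8 (Function('R')(k) = Mul(Add(2, 2), 2) = Mul(4, 2) = 8)
Pow(Add(-29475, Add(Function('l')(10, -2), Mul(Function('R')(K), -57))), Rational(1, 2)) = Pow(Add(-29475, Add(-2, Mul(8, -57))), Rational(1, 2)) = Pow(Add(-29475, Add(-2, -456)), Rational(1, 2)) = Pow(Add(-29475, -458), Rational(1, 2)) = Pow(-29933, Rational(1, 2)) = Mul(I, Pow(29933, Rational(1, 2)))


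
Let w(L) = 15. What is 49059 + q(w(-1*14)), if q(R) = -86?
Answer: 48973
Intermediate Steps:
49059 + q(w(-1*14)) = 49059 - 86 = 48973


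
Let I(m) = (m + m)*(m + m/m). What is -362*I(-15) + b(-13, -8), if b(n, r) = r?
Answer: -152048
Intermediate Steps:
I(m) = 2*m*(1 + m) (I(m) = (2*m)*(m + 1) = (2*m)*(1 + m) = 2*m*(1 + m))
-362*I(-15) + b(-13, -8) = -724*(-15)*(1 - 15) - 8 = -724*(-15)*(-14) - 8 = -362*420 - 8 = -152040 - 8 = -152048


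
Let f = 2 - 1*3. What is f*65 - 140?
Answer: -205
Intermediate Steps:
f = -1 (f = 2 - 3 = -1)
f*65 - 140 = -1*65 - 140 = -65 - 140 = -205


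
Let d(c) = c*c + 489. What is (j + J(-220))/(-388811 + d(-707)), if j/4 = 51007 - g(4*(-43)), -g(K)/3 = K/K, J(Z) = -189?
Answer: 203851/111527 ≈ 1.8278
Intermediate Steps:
g(K) = -3 (g(K) = -3*K/K = -3*1 = -3)
d(c) = 489 + c² (d(c) = c² + 489 = 489 + c²)
j = 204040 (j = 4*(51007 - 1*(-3)) = 4*(51007 + 3) = 4*51010 = 204040)
(j + J(-220))/(-388811 + d(-707)) = (204040 - 189)/(-388811 + (489 + (-707)²)) = 203851/(-388811 + (489 + 499849)) = 203851/(-388811 + 500338) = 203851/111527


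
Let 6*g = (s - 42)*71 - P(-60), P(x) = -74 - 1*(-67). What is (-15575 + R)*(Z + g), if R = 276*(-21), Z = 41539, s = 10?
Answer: -1759324833/2 ≈ -8.7966e+8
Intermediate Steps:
P(x) = -7 (P(x) = -74 + 67 = -7)
R = -5796
g = -755/2 (g = ((10 - 42)*71 - 1*(-7))/6 = (-32*71 + 7)/6 = (-2272 + 7)/6 = (1/6)*(-2265) = -755/2 ≈ -377.50)
(-15575 + R)*(Z + g) = (-15575 - 5796)*(41539 - 755/2) = -21371*82323/2 = -1759324833/2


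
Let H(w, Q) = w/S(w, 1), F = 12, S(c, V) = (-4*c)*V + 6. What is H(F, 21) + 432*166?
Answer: 501982/7 ≈ 71712.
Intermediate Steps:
S(c, V) = 6 - 4*V*c (S(c, V) = -4*V*c + 6 = 6 - 4*V*c)
H(w, Q) = w/(6 - 4*w) (H(w, Q) = w/(6 - 4*1*w) = w/(6 - 4*w))
H(F, 21) + 432*166 = -1*12/(-6 + 4*12) + 432*166 = -1*12/(-6 + 48) + 71712 = -1*12/42 + 71712 = -1*12*1/42 + 71712 = -2/7 + 71712 = 501982/7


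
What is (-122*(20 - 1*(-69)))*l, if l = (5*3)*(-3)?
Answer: 488610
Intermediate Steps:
l = -45 (l = 15*(-3) = -45)
(-122*(20 - 1*(-69)))*l = -122*(20 - 1*(-69))*(-45) = -122*(20 + 69)*(-45) = -122*89*(-45) = -10858*(-45) = 488610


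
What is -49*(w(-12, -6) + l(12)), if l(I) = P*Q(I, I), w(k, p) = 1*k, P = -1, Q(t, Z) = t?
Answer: 1176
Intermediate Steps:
w(k, p) = k
l(I) = -I
-49*(w(-12, -6) + l(12)) = -49*(-12 - 1*12) = -49*(-12 - 12) = -49*(-24) = 1176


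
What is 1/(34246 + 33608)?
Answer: 1/67854 ≈ 1.4738e-5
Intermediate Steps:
1/(34246 + 33608) = 1/67854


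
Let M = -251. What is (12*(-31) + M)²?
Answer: 388129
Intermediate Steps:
(12*(-31) + M)² = (12*(-31) - 251)² = (-372 - 251)² = (-623)² = 388129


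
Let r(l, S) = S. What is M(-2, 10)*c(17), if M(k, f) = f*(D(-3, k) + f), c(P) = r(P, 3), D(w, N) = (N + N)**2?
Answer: 780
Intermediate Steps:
D(w, N) = 4*N**2 (D(w, N) = (2*N)**2 = 4*N**2)
c(P) = 3
M(k, f) = f*(f + 4*k**2) (M(k, f) = f*(4*k**2 + f) = f*(f + 4*k**2))
M(-2, 10)*c(17) = (10*(10 + 4*(-2)**2))*3 = (10*(10 + 4*4))*3 = (10*(10 + 16))*3 = (10*26)*3 = 260*3 = 780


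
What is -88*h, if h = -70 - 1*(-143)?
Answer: -6424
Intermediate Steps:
h = 73 (h = -70 + 143 = 73)
-88*h = -88*73 = -6424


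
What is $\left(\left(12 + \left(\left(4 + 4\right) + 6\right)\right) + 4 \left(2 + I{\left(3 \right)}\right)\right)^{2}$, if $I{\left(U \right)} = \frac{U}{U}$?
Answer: $1444$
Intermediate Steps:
$I{\left(U \right)} = 1$
$\left(\left(12 + \left(\left(4 + 4\right) + 6\right)\right) + 4 \left(2 + I{\left(3 \right)}\right)\right)^{2} = \left(\left(12 + \left(\left(4 + 4\right) + 6\right)\right) + 4 \left(2 + 1\right)\right)^{2} = \left(\left(12 + \left(8 + 6\right)\right) + 4 \cdot 3\right)^{2} = \left(\left(12 + 14\right) + 12\right)^{2} = \left(26 + 12\right)^{2} = 38^{2} = 1444$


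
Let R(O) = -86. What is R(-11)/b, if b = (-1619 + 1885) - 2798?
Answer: 43/1266 ≈ 0.033965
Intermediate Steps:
b = -2532 (b = 266 - 2798 = -2532)
R(-11)/b = -86/(-2532) = -86*(-1/2532) = 43/1266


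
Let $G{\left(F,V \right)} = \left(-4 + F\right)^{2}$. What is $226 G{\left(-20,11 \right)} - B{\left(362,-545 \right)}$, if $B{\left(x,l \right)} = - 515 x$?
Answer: $316606$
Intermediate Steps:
$226 G{\left(-20,11 \right)} - B{\left(362,-545 \right)} = 226 \left(-4 - 20\right)^{2} - \left(-515\right) 362 = 226 \left(-24\right)^{2} - -186430 = 226 \cdot 576 + 186430 = 130176 + 186430 = 316606$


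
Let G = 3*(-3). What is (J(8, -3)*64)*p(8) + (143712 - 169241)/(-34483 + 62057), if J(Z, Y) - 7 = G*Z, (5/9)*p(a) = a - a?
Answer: -25529/27574 ≈ -0.92584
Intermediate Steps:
G = -9
p(a) = 0 (p(a) = 9*(a - a)/5 = (9/5)*0 = 0)
J(Z, Y) = 7 - 9*Z
(J(8, -3)*64)*p(8) + (143712 - 169241)/(-34483 + 62057) = ((7 - 9*8)*64)*0 + (143712 - 169241)/(-34483 + 62057) = ((7 - 72)*64)*0 - 25529/27574 = -65*64*0 - 25529*1/27574 = -4160*0 - 25529/27574 = 0 - 25529/27574 = -25529/27574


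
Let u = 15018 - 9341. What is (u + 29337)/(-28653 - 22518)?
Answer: -35014/51171 ≈ -0.68425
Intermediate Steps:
u = 5677
(u + 29337)/(-28653 - 22518) = (5677 + 29337)/(-28653 - 22518) = 35014/(-51171) = 35014*(-1/51171) = -35014/51171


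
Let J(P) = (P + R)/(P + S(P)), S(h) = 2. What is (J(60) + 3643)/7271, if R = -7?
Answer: 225919/450802 ≈ 0.50115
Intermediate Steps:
J(P) = (-7 + P)/(2 + P) (J(P) = (P - 7)/(P + 2) = (-7 + P)/(2 + P))
(J(60) + 3643)/7271 = ((-7 + 60)/(2 + 60) + 3643)/7271 = (53/62 + 3643)*(1/7271) = (225919/62)*(1/7271) = 225919/450802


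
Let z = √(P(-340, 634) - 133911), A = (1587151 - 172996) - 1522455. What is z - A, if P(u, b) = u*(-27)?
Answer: 108300 + 3*I*√13859 ≈ 1.083e+5 + 353.17*I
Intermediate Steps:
P(u, b) = -27*u
A = -108300 (A = 1414155 - 1522455 = -108300)
z = 3*I*√13859 (z = √(-27*(-340) - 133911) = √(9180 - 133911) = √(-124731) = 3*I*√13859 ≈ 353.17*I)
z - A = 3*I*√13859 - 1*(-108300) = 3*I*√13859 + 108300 = 108300 + 3*I*√13859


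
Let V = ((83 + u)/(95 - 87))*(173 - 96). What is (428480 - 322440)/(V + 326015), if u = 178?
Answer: 848320/2628217 ≈ 0.32277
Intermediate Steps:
V = 20097/8 (V = ((83 + 178)/(95 - 87))*(173 - 96) = (261/8)*77 = 20097/8 ≈ 2512.1)
(428480 - 322440)/(V + 326015) = (428480 - 322440)/(20097/8 + 326015) = 106040/(2628217/8) = 106040*(8/2628217) = 848320/2628217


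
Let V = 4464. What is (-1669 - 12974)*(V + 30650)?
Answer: -514174302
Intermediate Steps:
(-1669 - 12974)*(V + 30650) = (-1669 - 12974)*(4464 + 30650) = -14643*35114 = -514174302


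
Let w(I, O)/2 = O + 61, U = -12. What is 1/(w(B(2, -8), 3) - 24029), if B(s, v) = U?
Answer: -1/23901 ≈ -4.1839e-5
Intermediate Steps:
B(s, v) = -12
w(I, O) = 122 + 2*O (w(I, O) = 2*(O + 61) = 2*(61 + O) = 122 + 2*O)
1/(w(B(2, -8), 3) - 24029) = 1/((122 + 2*3) - 24029) = 1/((122 + 6) - 24029) = 1/(128 - 24029) = 1/(-23901) = -1/23901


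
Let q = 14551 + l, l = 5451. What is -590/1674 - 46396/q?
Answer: -22367021/8370837 ≈ -2.6720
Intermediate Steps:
q = 20002 (q = 14551 + 5451 = 20002)
-590/1674 - 46396/q = -590/1674 - 46396/20002 = -590*1/1674 - 46396*1/20002 = -295/837 - 23198/10001 = -22367021/8370837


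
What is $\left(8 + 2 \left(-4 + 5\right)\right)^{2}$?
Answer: $100$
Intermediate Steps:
$\left(8 + 2 \left(-4 + 5\right)\right)^{2} = \left(8 + 2 \cdot 1\right)^{2} = \left(8 + 2\right)^{2} = 10^{2} = 100$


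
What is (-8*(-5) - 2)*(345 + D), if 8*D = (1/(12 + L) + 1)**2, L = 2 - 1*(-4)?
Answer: 16997419/1296 ≈ 13115.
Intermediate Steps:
L = 6 (L = 2 + 4 = 6)
D = 361/2592 (D = (1/(12 + 6) + 1)**2/8 = (1/18 + 1)**2/8 = (19/18)**2/8 = (1/8)*(361/324) = 361/2592 ≈ 0.13927)
(-8*(-5) - 2)*(345 + D) = (-8*(-5) - 2)*(345 + 361/2592) = (40 - 2)*(894601/2592) = 38*(894601/2592) = 16997419/1296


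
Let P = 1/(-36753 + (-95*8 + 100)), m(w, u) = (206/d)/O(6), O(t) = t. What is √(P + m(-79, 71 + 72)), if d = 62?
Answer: √331046694034/773202 ≈ 0.74413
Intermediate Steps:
m(w, u) = 103/186 (m(w, u) = (206/62)/6 = (206*(1/62))*(⅙) = (103/31)*(⅙) = 103/186)
P = -1/37413 (P = 1/(-36753 + (-760 + 100)) = 1/(-36753 - 660) = 1/(-37413) = -1/37413 ≈ -2.6729e-5)
√(P + m(-79, 71 + 72)) = √(-1/37413 + 103/186) = √(1284451/2319606) = √331046694034/773202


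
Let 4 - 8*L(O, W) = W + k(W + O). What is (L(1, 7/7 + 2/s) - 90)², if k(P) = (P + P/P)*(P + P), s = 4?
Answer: 540225/64 ≈ 8441.0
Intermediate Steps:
k(P) = 2*P*(1 + P) (k(P) = (P + 1)*(2*P) = (1 + P)*(2*P) = 2*P*(1 + P))
L(O, W) = ½ - W/8 - (O + W)*(1 + O + W)/4 (L(O, W) = ½ - (W + 2*(W + O)*(1 + (W + O)))/8 = ½ - (W + 2*(O + W)*(1 + (O + W)))/8 = ½ - (W + 2*(O + W)*(1 + O + W))/8 = ½ + (-W/8 - (O + W)*(1 + O + W)/4) = ½ - W/8 - (O + W)*(1 + O + W)/4)
(L(1, 7/7 + 2/s) - 90)² = ((½ - (7/7 + 2/4)/8 - (1 + (7/7 + 2/4))*(1 + 1 + (7/7 + 2/4))/4) - 90)² = ((½ - (7*(⅐) + 2*(¼))/8 - (1 + (7*(⅐) + 2*(¼)))*(1 + 1 + (7*(⅐) + 2*(¼)))/4) - 90)² = ((½ - (1 + ½)/8 - (1 + (1 + ½))*(1 + 1 + (1 + ½))/4) - 90)² = ((½ - ⅛*3/2 - (1 + 3/2)*(1 + 1 + 3/2)/4) - 90)² = ((½ - 3/16 - ¼*5/2*7/2) - 90)² = ((½ - 3/16 - 35/16) - 90)² = (-15/8 - 90)² = (-735/8)² = 540225/64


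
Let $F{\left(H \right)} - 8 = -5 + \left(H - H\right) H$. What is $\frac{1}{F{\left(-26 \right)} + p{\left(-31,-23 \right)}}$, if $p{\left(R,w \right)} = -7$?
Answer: $- \frac{1}{4} \approx -0.25$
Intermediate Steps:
$F{\left(H \right)} = 3$ ($F{\left(H \right)} = 8 + \left(-5 + \left(H - H\right) H\right) = 8 - \left(5 + 0 H\right) = 8 + \left(-5 + 0\right) = 8 - 5 = 3$)
$\frac{1}{F{\left(-26 \right)} + p{\left(-31,-23 \right)}} = \frac{1}{3 - 7} = \frac{1}{-4} = - \frac{1}{4}$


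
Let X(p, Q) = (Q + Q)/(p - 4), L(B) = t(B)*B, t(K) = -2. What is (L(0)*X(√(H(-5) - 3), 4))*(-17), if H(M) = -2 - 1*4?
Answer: 0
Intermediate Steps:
H(M) = -6 (H(M) = -2 - 4 = -6)
L(B) = -2*B
X(p, Q) = 2*Q/(-4 + p) (X(p, Q) = (2*Q)/(-4 + p) = 2*Q/(-4 + p))
(L(0)*X(√(H(-5) - 3), 4))*(-17) = ((-2*0)*(2*4/(-4 + √(-6 - 3))))*(-17) = (0*(2*4/(-4 + √(-9))))*(-17) = (0*(2*4/(-4 + 3*I)))*(-17) = (0*(2*4*((-4 - 3*I)/25)))*(-17) = (0*(-32/25 - 24*I/25))*(-17) = 0*(-17) = 0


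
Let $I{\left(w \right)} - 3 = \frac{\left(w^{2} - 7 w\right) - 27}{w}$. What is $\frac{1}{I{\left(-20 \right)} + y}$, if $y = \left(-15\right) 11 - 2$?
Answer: $- \frac{20}{3793} \approx -0.0052729$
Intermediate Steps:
$y = -167$ ($y = -165 - 2 = -167$)
$I{\left(w \right)} = 3 + \frac{-27 + w^{2} - 7 w}{w}$ ($I{\left(w \right)} = 3 + \frac{\left(w^{2} - 7 w\right) - 27}{w} = 3 + \frac{-27 + w^{2} - 7 w}{w}$)
$\frac{1}{I{\left(-20 \right)} + y} = \frac{1}{\left(-4 - 20 - \frac{27}{-20}\right) - 167} = \frac{1}{\left(-4 - 20 - - \frac{27}{20}\right) - 167} = \frac{1}{\left(-4 - 20 + \frac{27}{20}\right) - 167} = \frac{1}{- \frac{453}{20} - 167} = \frac{1}{- \frac{3793}{20}} = - \frac{20}{3793}$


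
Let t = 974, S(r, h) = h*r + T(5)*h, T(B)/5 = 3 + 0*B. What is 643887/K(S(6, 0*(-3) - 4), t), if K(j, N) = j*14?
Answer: -214629/392 ≈ -547.52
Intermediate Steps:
T(B) = 15 (T(B) = 5*(3 + 0*B) = 5*(3 + 0) = 5*3 = 15)
S(r, h) = 15*h + h*r (S(r, h) = h*r + 15*h = 15*h + h*r)
K(j, N) = 14*j
643887/K(S(6, 0*(-3) - 4), t) = 643887/((14*((0*(-3) - 4)*(15 + 6)))) = 643887/((14*((0 - 4)*21))) = 643887/((14*(-4*21))) = 643887/((14*(-84))) = 643887/(-1176) = 643887*(-1/1176) = -214629/392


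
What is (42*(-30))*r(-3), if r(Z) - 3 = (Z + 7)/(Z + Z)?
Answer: -2940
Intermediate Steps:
r(Z) = 3 + (7 + Z)/(2*Z) (r(Z) = 3 + (Z + 7)/(Z + Z) = 3 + (7 + Z)/((2*Z)) = 3 + (7 + Z)*(1/(2*Z)) = 3 + (7 + Z)/(2*Z))
(42*(-30))*r(-3) = (42*(-30))*((7/2)*(1 - 3)/(-3)) = -4410*(-1)*(-2)/3 = -1260*7/3 = -2940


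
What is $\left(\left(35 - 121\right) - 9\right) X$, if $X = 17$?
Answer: $-1615$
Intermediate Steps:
$\left(\left(35 - 121\right) - 9\right) X = \left(\left(35 - 121\right) - 9\right) 17 = \left(-86 - 9\right) 17 = \left(-95\right) 17 = -1615$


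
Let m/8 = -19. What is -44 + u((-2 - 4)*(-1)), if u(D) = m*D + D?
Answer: -950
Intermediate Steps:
m = -152 (m = 8*(-19) = -152)
u(D) = -151*D (u(D) = -152*D + D = -151*D)
-44 + u((-2 - 4)*(-1)) = -44 - 151*(-2 - 4)*(-1) = -44 - (-906)*(-1) = -44 - 151*6 = -44 - 906 = -950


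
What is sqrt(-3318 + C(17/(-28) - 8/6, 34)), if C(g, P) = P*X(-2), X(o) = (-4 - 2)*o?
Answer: I*sqrt(2910) ≈ 53.944*I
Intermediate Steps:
X(o) = -6*o
C(g, P) = 12*P (C(g, P) = P*(-6*(-2)) = P*12 = 12*P)
sqrt(-3318 + C(17/(-28) - 8/6, 34)) = sqrt(-3318 + 12*34) = sqrt(-3318 + 408) = sqrt(-2910) = I*sqrt(2910)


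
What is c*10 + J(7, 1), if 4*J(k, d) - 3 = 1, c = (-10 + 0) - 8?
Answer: -179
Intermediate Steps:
c = -18 (c = -10 - 8 = -18)
J(k, d) = 1 (J(k, d) = 3/4 + (1/4)*1 = 3/4 + 1/4 = 1)
c*10 + J(7, 1) = -18*10 + 1 = -180 + 1 = -179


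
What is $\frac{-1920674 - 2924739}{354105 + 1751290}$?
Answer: $- \frac{4845413}{2105395} \approx -2.3014$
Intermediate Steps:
$\frac{-1920674 - 2924739}{354105 + 1751290} = \frac{-1920674 - 2924739}{2105395} = \left(-4845413\right) \frac{1}{2105395} = - \frac{4845413}{2105395}$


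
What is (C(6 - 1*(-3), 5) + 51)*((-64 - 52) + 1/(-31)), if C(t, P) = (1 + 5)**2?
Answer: -312939/31 ≈ -10095.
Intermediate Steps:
C(t, P) = 36 (C(t, P) = 6**2 = 36)
(C(6 - 1*(-3), 5) + 51)*((-64 - 52) + 1/(-31)) = (36 + 51)*((-64 - 52) + 1/(-31)) = 87*(-116 - 1/31) = 87*(-3597/31) = -312939/31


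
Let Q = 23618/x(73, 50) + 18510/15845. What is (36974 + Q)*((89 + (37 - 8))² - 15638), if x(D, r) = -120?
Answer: -5993031645463/95070 ≈ -6.3038e+7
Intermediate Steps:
Q = -37200601/190140 (Q = 23618/(-120) + 18510/15845 = 23618*(-1/120) + 18510*(1/15845) = -11809/60 + 3702/3169 = -37200601/190140 ≈ -195.65)
(36974 + Q)*((89 + (37 - 8))² - 15638) = (36974 - 37200601/190140)*((89 + (37 - 8))² - 15638) = 6993035759*((89 + 29)² - 15638)/190140 = 6993035759*(118² - 15638)/190140 = 6993035759*(13924 - 15638)/190140 = (6993035759/190140)*(-1714) = -5993031645463/95070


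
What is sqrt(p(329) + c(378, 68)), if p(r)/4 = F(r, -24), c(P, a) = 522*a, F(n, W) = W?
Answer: 10*sqrt(354) ≈ 188.15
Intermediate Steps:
p(r) = -96 (p(r) = 4*(-24) = -96)
sqrt(p(329) + c(378, 68)) = sqrt(-96 + 522*68) = sqrt(-96 + 35496) = sqrt(35400) = 10*sqrt(354)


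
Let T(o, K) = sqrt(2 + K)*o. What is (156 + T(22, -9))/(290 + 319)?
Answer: 52/203 + 22*I*sqrt(7)/609 ≈ 0.25616 + 0.095577*I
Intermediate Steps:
T(o, K) = o*sqrt(2 + K)
(156 + T(22, -9))/(290 + 319) = (156 + 22*sqrt(2 - 9))/(290 + 319) = (156 + 22*sqrt(-7))/609 = (156 + 22*(I*sqrt(7)))*(1/609) = (156 + 22*I*sqrt(7))*(1/609) = 52/203 + 22*I*sqrt(7)/609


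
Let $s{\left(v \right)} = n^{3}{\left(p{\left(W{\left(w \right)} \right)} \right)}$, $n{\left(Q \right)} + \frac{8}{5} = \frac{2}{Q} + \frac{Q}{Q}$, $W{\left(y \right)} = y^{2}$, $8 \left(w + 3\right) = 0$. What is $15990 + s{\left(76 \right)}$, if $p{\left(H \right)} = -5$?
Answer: $15989$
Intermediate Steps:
$w = -3$ ($w = -3 + \frac{1}{8} \cdot 0 = -3 + 0 = -3$)
$n{\left(Q \right)} = - \frac{3}{5} + \frac{2}{Q}$ ($n{\left(Q \right)} = - \frac{8}{5} + \left(\frac{2}{Q} + \frac{Q}{Q}\right) = - \frac{8}{5} + \left(\frac{2}{Q} + 1\right) = - \frac{8}{5} + \left(1 + \frac{2}{Q}\right) = - \frac{3}{5} + \frac{2}{Q}$)
$s{\left(v \right)} = -1$ ($s{\left(v \right)} = \left(- \frac{3}{5} + \frac{2}{-5}\right)^{3} = \left(- \frac{3}{5} + 2 \left(- \frac{1}{5}\right)\right)^{3} = \left(- \frac{3}{5} - \frac{2}{5}\right)^{3} = \left(-1\right)^{3} = -1$)
$15990 + s{\left(76 \right)} = 15990 - 1 = 15989$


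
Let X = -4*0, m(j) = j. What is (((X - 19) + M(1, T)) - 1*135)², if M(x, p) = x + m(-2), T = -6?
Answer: 24025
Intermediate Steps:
M(x, p) = -2 + x (M(x, p) = x - 2 = -2 + x)
X = 0
(((X - 19) + M(1, T)) - 1*135)² = (((0 - 19) + (-2 + 1)) - 1*135)² = ((-19 - 1) - 135)² = (-20 - 135)² = (-155)² = 24025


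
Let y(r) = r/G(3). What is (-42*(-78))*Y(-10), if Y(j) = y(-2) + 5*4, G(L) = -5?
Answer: 334152/5 ≈ 66830.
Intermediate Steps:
y(r) = -r/5 (y(r) = r/(-5) = r*(-⅕) = -r/5)
Y(j) = 102/5 (Y(j) = -⅕*(-2) + 5*4 = ⅖ + 20 = 102/5)
(-42*(-78))*Y(-10) = -42*(-78)*(102/5) = 3276*(102/5) = 334152/5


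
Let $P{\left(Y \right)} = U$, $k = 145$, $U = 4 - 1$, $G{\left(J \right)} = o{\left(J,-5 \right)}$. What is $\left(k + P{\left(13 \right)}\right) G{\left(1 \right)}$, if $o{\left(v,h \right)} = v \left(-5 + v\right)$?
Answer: $-592$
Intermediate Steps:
$G{\left(J \right)} = J \left(-5 + J\right)$
$U = 3$
$P{\left(Y \right)} = 3$
$\left(k + P{\left(13 \right)}\right) G{\left(1 \right)} = \left(145 + 3\right) 1 \left(-5 + 1\right) = 148 \cdot 1 \left(-4\right) = 148 \left(-4\right) = -592$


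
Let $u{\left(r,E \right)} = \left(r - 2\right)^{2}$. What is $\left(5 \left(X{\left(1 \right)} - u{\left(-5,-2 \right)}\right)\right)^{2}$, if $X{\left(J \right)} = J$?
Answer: $57600$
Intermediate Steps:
$u{\left(r,E \right)} = \left(-2 + r\right)^{2}$
$\left(5 \left(X{\left(1 \right)} - u{\left(-5,-2 \right)}\right)\right)^{2} = \left(5 \left(1 - \left(-2 - 5\right)^{2}\right)\right)^{2} = \left(5 \left(1 - \left(-7\right)^{2}\right)\right)^{2} = \left(5 \left(1 - 49\right)\right)^{2} = \left(5 \left(-48\right)\right)^{2} = \left(-240\right)^{2} = 57600$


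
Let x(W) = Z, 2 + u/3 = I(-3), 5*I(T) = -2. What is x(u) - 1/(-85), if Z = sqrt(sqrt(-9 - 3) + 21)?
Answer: 1/85 + sqrt(21 + 2*I*sqrt(3)) ≈ 4.6098 + 0.37669*I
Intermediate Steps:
I(T) = -2/5 (I(T) = (1/5)*(-2) = -2/5)
u = -36/5 (u = -6 + 3*(-2/5) = -6 - 6/5 = -36/5 ≈ -7.2000)
Z = sqrt(21 + 2*I*sqrt(3)) (Z = sqrt(sqrt(-12) + 21) = sqrt(2*I*sqrt(3) + 21) = sqrt(21 + 2*I*sqrt(3)) ≈ 4.598 + 0.37669*I)
x(W) = sqrt(21 + 2*I*sqrt(3))
x(u) - 1/(-85) = sqrt(21 + 2*I*sqrt(3)) - 1/(-85) = sqrt(21 + 2*I*sqrt(3)) - 1*(-1/85) = sqrt(21 + 2*I*sqrt(3)) + 1/85 = 1/85 + sqrt(21 + 2*I*sqrt(3))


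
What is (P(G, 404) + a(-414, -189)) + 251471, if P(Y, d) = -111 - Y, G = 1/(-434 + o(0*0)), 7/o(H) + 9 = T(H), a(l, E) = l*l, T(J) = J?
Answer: 1654244237/3913 ≈ 4.2276e+5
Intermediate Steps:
a(l, E) = l²
o(H) = 7/(-9 + H)
G = -9/3913 (G = 1/(-434 + 7/(-9 + 0*0)) = 1/(-434 + 7/(-9 + 0)) = 1/(-434 + 7/(-9)) = 1/(-434 + 7*(-⅑)) = 1/(-434 - 7/9) = 1/(-3913/9) = -9/3913 ≈ -0.0023000)
(P(G, 404) + a(-414, -189)) + 251471 = ((-111 - 1*(-9/3913)) + (-414)²) + 251471 = ((-111 + 9/3913) + 171396) + 251471 = (-434334/3913 + 171396) + 251471 = 670238214/3913 + 251471 = 1654244237/3913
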